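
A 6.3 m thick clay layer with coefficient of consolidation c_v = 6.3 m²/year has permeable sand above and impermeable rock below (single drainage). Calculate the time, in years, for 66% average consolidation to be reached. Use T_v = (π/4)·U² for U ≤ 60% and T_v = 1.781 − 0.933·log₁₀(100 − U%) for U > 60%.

Drainage path length: H_d = H = 6.3 m (single drainage).
U > 60%: T_v = 1.781 − 0.933·log₁₀(100 − 66) = 0.35213.
t = T_v·H_d²/c_v = 0.35213×6.3²/6.3 = 2.218 years.

t ≈ 2.22 years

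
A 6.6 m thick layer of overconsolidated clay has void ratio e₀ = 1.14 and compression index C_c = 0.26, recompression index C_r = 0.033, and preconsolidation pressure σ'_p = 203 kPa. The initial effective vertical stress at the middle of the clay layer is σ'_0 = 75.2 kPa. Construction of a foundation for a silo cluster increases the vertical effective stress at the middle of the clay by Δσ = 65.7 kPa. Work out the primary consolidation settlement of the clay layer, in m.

Final effective stress: σ'_f = 75.2 + 65.7 = 140.9 kPa.
σ'_f = 140.9 ≤ σ'_p = 203 kPa, so the clay remains overconsolidated and only the recompression index applies:
S_c = C_r·H/(1+e₀)·log₁₀(σ'_f/σ'_0) = 0.033×6.6/2.14×log₁₀(140.9/75.2)
    = 0.10178 × 0.27269 = 0.02775 m

S_c ≈ 0.0278 m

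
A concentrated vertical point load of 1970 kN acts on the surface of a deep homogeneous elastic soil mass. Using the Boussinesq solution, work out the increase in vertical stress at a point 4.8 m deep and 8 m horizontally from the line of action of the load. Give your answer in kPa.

Δσ_z ≈ 1.47 kPa

Boussinesq vertical stress below a point load on an elastic half-space:
Δσ_z = 3P/(2πz²) · [1 + (r/z)²]^(−5/2)
r/z = 8/4.8 = 1.6667; [1+(r/z)²]^(−5/2) = 0.03605.
Δσ_z = 3×1970/(2π×4.8²) × 0.03605 = 40.825 × 0.03605 = 1.472 kPa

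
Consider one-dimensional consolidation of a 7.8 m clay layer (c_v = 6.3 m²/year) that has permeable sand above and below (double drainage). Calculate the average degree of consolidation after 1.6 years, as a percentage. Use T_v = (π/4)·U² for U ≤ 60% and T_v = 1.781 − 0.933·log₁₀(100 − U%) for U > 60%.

Drainage path length: H_d = H/2 = 3.9 m (double drainage).
T_v = c_v·t/H_d² = 6.3×1.6/3.9² = 0.66272.
T_v = 0.66272 corresponds to the U > 60% branch:
U = 1 − 10^((1.781 − T_v)/0.933)/100 = 0.842

U ≈ 84.2 %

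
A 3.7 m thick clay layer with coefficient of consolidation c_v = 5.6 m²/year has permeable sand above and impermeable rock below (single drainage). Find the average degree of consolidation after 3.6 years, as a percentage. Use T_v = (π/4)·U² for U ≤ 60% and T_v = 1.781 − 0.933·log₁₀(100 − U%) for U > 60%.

U ≈ 97.9 %

Drainage path length: H_d = H = 3.7 m (single drainage).
T_v = c_v·t/H_d² = 5.6×3.6/3.7² = 1.4726.
T_v = 1.4726 corresponds to the U > 60% branch:
U = 1 − 10^((1.781 − T_v)/0.933)/100 = 0.9786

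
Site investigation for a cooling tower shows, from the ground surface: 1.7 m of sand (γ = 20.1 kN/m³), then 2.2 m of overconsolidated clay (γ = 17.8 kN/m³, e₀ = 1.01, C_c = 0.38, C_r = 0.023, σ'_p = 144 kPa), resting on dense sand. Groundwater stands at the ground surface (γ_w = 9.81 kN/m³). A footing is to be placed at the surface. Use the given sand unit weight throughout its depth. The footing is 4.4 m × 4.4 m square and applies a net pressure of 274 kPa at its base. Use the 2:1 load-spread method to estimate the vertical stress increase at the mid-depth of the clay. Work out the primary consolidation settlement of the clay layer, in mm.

Mid-depth of clay below the ground surface: z = 1.7 + 2.2/2 = 2.8 m.
Total vertical stress at mid-clay: σ_v = 20.1×1.7 + 17.8×1.1 = 53.75 kPa.
Pore pressure: u = 9.81×(2.8 − 0) = 27.468 kPa.
Initial effective stress: σ'_0 = σ_v − u = 53.75 − 27.468 = 26.282 kPa.
Stress increase at mid-clay by the 2:1 spreading method:
Δσ = qBL/((B+z)(L+z)) = 274×4.4×4.4/((4.4+2.8)(4.4+2.8)) = 102.33 kPa
Final effective stress: σ'_f = 26.282 + 102.33 = 128.61 kPa.
σ'_f = 128.61 ≤ σ'_p = 144 kPa, so the clay remains overconsolidated and only the recompression index applies:
S_c = C_r·H/(1+e₀)·log₁₀(σ'_f/σ'_0) = 0.023×2.2/2.01×log₁₀(128.61/26.282)
    = 0.025174 × 0.68962 = 0.01736 m

S_c ≈ 17.4 mm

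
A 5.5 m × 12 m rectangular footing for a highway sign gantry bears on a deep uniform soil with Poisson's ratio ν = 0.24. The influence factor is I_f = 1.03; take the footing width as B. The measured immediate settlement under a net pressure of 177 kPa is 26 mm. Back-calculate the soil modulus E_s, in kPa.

S_e = q·B·(1−ν²)/E_s · I_f  ⇒  E_s = q·B·(1−ν²)·I_f / S_e.
E_s = 177 × 5.5 × 0.9424 × 1.03 / 0.026 = 36340 kPa

E_s ≈ 36300 kPa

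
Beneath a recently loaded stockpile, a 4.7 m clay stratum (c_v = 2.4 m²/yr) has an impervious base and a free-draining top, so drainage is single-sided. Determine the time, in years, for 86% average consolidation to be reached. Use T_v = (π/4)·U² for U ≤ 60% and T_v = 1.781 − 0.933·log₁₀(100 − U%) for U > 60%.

t ≈ 6.55 years

Drainage path length: H_d = H = 4.7 m (single drainage).
U > 60%: T_v = 1.781 − 0.933·log₁₀(100 − 86) = 0.71166.
t = T_v·H_d²/c_v = 0.71166×4.7²/2.4 = 6.55 years.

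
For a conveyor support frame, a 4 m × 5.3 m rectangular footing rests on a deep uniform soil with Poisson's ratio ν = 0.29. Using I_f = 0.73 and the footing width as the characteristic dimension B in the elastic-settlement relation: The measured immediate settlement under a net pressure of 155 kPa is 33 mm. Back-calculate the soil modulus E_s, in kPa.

S_e = q·B·(1−ν²)/E_s · I_f  ⇒  E_s = q·B·(1−ν²)·I_f / S_e.
E_s = 155 × 4 × 0.9159 × 0.73 / 0.033 = 12560 kPa

E_s ≈ 12600 kPa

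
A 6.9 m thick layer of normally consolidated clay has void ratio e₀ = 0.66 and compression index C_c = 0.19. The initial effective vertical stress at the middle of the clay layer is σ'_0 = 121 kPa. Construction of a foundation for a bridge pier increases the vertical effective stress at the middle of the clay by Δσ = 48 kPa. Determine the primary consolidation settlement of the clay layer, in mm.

S_c ≈ 115 mm

Final effective stress: σ'_f = σ'_0 + Δσ = 121 + 48 = 169 kPa.
Normally consolidated clay, so the full stress increment lies on the virgin compression line:
S_c = C_c·H/(1+e₀)·log₁₀(σ'_f/σ'_0) = 0.19×6.9/(1+0.66)×log₁₀(169/121)
    = 0.78976 × 0.1451 = 0.1146 m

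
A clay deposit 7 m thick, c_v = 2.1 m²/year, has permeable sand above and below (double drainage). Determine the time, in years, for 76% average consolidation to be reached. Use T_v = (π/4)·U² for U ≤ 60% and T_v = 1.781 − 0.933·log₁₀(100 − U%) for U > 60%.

t ≈ 2.88 years

Drainage path length: H_d = H/2 = 3.5 m (double drainage).
U > 60%: T_v = 1.781 − 0.933·log₁₀(100 − 76) = 0.49326.
t = T_v·H_d²/c_v = 0.49326×3.5²/2.1 = 2.877 years.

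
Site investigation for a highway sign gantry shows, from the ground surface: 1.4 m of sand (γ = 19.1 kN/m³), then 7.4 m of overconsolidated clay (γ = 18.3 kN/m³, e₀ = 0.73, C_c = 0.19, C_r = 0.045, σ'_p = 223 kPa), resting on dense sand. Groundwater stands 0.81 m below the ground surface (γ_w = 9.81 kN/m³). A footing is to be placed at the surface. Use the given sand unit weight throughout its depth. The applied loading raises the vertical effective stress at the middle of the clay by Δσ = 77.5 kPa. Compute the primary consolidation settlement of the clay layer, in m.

Mid-depth of clay below the ground surface: z = 1.4 + 7.4/2 = 5.1 m.
Total vertical stress at mid-clay: σ_v = 19.1×1.4 + 18.3×3.7 = 94.45 kPa.
Pore pressure: u = 9.81×(5.1 − 0.81) = 42.085 kPa.
Initial effective stress: σ'_0 = σ_v − u = 94.45 − 42.085 = 52.365 kPa.
Final effective stress: σ'_f = 52.365 + 77.5 = 129.87 kPa.
σ'_f = 129.87 ≤ σ'_p = 223 kPa, so the clay remains overconsolidated and only the recompression index applies:
S_c = C_r·H/(1+e₀)·log₁₀(σ'_f/σ'_0) = 0.045×7.4/1.73×log₁₀(129.87/52.365)
    = 0.19249 × 0.39447 = 0.07593 m

S_c ≈ 0.0759 m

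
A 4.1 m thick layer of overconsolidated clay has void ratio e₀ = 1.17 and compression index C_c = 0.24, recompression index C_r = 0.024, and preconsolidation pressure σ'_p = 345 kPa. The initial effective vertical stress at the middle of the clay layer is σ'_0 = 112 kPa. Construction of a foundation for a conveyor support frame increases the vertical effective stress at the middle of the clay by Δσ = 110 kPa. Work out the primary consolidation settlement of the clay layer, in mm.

S_c ≈ 13.5 mm

Final effective stress: σ'_f = 112 + 110 = 222 kPa.
σ'_f = 222 ≤ σ'_p = 345 kPa, so the clay remains overconsolidated and only the recompression index applies:
S_c = C_r·H/(1+e₀)·log₁₀(σ'_f/σ'_0) = 0.024×4.1/2.17×log₁₀(222/112)
    = 0.045346 × 0.29713 = 0.01347 m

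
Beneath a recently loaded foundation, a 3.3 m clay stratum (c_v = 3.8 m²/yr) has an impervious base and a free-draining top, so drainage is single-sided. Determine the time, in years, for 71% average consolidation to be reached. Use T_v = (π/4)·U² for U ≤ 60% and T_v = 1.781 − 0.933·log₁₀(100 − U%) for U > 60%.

Drainage path length: H_d = H = 3.3 m (single drainage).
U > 60%: T_v = 1.781 − 0.933·log₁₀(100 − 71) = 0.41658.
t = T_v·H_d²/c_v = 0.41658×3.3²/3.8 = 1.194 years.

t ≈ 1.19 years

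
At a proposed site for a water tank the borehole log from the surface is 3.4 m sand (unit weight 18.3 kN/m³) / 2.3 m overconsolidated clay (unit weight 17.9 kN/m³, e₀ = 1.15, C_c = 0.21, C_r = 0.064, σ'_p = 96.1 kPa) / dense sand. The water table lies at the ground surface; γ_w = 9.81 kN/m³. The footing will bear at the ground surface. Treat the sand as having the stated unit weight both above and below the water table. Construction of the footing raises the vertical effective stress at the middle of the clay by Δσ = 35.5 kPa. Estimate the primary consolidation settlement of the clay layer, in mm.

Mid-depth of clay below the ground surface: z = 3.4 + 2.3/2 = 4.55 m.
Total vertical stress at mid-clay: σ_v = 18.3×3.4 + 17.9×1.15 = 82.805 kPa.
Pore pressure: u = 9.81×(4.55 − 0) = 44.636 kPa.
Initial effective stress: σ'_0 = σ_v − u = 82.805 − 44.636 = 38.169 kPa.
Final effective stress: σ'_f = 38.169 + 35.5 = 73.669 kPa.
σ'_f = 73.669 ≤ σ'_p = 96.1 kPa, so the clay remains overconsolidated and only the recompression index applies:
S_c = C_r·H/(1+e₀)·log₁₀(σ'_f/σ'_0) = 0.064×2.3/2.15×log₁₀(73.669/38.169)
    = 0.068467 × 0.28557 = 0.01955 m

S_c ≈ 19.6 mm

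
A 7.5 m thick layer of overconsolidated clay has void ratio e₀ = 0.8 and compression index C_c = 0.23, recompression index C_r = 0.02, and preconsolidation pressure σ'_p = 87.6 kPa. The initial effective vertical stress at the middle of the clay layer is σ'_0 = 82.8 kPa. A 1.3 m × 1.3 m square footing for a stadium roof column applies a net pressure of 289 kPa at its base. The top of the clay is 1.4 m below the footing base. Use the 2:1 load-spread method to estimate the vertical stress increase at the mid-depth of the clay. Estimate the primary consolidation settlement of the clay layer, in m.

Mid-depth of clay below the footing base: z = 1.4 + 7.5/2 = 5.15 m.
Stress increase at mid-clay by the 2:1 spreading method:
Δσ = qBL/((B+z)(L+z)) = 289×1.3×1.3/((1.3+5.15)(1.3+5.15)) = 11.74 kPa
Final effective stress: σ'_f = 82.8 + 11.74 = 94.54 kPa.
σ'_f = 94.54 > σ'_p = 87.6 kPa, so the stress path crosses the preconsolidation pressure — recompression up to σ'_p, then virgin compression beyond:
S_c = H/(1+e₀)·[C_r·log₁₀(σ'_p/σ'_0) + C_c·log₁₀(σ'_f/σ'_p)]
    = 7.5/1.8 × [0.02×log₁₀(87.6/82.8) + 0.23×log₁₀(94.54/87.6)]
    = 4.1667 × [0.00048948 + 0.0076156] = 0.03377 m

S_c ≈ 0.0338 m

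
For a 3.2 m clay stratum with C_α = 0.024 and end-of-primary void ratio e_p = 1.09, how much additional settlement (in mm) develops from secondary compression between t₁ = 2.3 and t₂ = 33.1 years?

S_s ≈ 42.6 mm

Secondary compression: S_s = C_α·H/(1+e_p)·log₁₀(t₂/t₁)
S_s = 0.024×3.2/(1+1.09)×log₁₀(33.1/2.3)
    = 0.03675 × 1.158 = 0.04256 m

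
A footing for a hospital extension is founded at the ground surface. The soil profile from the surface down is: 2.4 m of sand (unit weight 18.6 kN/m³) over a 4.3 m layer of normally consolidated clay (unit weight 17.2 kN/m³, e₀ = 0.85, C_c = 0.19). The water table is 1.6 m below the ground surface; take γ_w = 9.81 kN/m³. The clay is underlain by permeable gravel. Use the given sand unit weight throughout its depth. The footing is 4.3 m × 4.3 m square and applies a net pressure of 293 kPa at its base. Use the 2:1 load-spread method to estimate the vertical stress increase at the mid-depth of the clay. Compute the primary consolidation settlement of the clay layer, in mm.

S_c ≈ 161 mm

Mid-depth of clay below the ground surface: z = 2.4 + 4.3/2 = 4.55 m.
Total vertical stress at mid-clay: σ_v = 18.6×2.4 + 17.2×2.15 = 81.62 kPa.
Pore pressure: u = 9.81×(4.55 − 1.6) = 28.94 kPa.
Initial effective stress: σ'_0 = σ_v − u = 81.62 − 28.94 = 52.68 kPa.
Stress increase at mid-clay by the 2:1 spreading method:
Δσ = qBL/((B+z)(L+z)) = 293×4.3×4.3/((4.3+4.55)(4.3+4.55)) = 69.17 kPa
Final effective stress: σ'_f = σ'_0 + Δσ = 52.68 + 69.17 = 121.85 kPa.
Normally consolidated clay, so the full stress increment lies on the virgin compression line:
S_c = C_c·H/(1+e₀)·log₁₀(σ'_f/σ'_0) = 0.19×4.3/(1+0.85)×log₁₀(121.85/52.68)
    = 0.44162 × 0.36418 = 0.1608 m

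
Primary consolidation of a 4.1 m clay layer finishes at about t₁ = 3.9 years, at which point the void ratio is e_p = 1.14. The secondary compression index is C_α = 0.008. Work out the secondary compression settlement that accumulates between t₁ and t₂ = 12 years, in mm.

Secondary compression: S_s = C_α·H/(1+e_p)·log₁₀(t₂/t₁)
S_s = 0.008×4.1/(1+1.14)×log₁₀(12/3.9)
    = 0.01533 × 0.4881 = 0.007481 m

S_s ≈ 7.48 mm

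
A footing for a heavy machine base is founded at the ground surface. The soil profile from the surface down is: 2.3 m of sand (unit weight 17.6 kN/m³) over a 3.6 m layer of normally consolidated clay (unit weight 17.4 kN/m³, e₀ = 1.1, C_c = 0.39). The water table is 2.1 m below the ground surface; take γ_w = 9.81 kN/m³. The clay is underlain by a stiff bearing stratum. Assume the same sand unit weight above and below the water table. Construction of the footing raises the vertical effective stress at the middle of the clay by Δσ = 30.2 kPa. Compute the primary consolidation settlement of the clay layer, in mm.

Mid-depth of clay below the ground surface: z = 2.3 + 3.6/2 = 4.1 m.
Total vertical stress at mid-clay: σ_v = 17.6×2.3 + 17.4×1.8 = 71.8 kPa.
Pore pressure: u = 9.81×(4.1 − 2.1) = 19.62 kPa.
Initial effective stress: σ'_0 = σ_v − u = 71.8 − 19.62 = 52.18 kPa.
Final effective stress: σ'_f = σ'_0 + Δσ = 52.18 + 30.2 = 82.38 kPa.
Normally consolidated clay, so the full stress increment lies on the virgin compression line:
S_c = C_c·H/(1+e₀)·log₁₀(σ'_f/σ'_0) = 0.39×3.6/(1+1.1)×log₁₀(82.38/52.18)
    = 0.66857 × 0.19832 = 0.1326 m

S_c ≈ 133 mm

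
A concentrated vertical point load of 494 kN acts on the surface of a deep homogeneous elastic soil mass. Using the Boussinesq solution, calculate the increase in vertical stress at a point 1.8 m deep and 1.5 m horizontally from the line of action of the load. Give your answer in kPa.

Δσ_z ≈ 19.5 kPa

Boussinesq vertical stress below a point load on an elastic half-space:
Δσ_z = 3P/(2πz²) · [1 + (r/z)²]^(−5/2)
r/z = 1.5/1.8 = 0.83333; [1+(r/z)²]^(−5/2) = 0.26757.
Δσ_z = 3×494/(2π×1.8²) × 0.26757 = 72.799 × 0.26757 = 19.48 kPa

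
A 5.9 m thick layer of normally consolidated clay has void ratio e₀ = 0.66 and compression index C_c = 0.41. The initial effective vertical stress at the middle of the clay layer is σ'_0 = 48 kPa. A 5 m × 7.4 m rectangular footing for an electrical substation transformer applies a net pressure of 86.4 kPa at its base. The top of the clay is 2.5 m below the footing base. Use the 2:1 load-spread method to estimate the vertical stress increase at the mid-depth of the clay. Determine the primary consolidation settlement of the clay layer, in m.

S_c ≈ 0.255 m

Mid-depth of clay below the footing base: z = 2.5 + 5.9/2 = 5.45 m.
Stress increase at mid-clay by the 2:1 spreading method:
Δσ = qBL/((B+z)(L+z)) = 86.4×5×7.4/((5+5.45)(7.4+5.45)) = 23.807 kPa
Final effective stress: σ'_f = σ'_0 + Δσ = 48 + 23.807 = 71.807 kPa.
Normally consolidated clay, so the full stress increment lies on the virgin compression line:
S_c = C_c·H/(1+e₀)·log₁₀(σ'_f/σ'_0) = 0.41×5.9/(1+0.66)×log₁₀(71.807/48)
    = 1.4572 × 0.17493 = 0.2549 m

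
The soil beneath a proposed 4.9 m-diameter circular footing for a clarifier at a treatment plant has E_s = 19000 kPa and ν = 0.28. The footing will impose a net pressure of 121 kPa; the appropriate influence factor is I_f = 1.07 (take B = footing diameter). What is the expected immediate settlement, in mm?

Immediate (elastic) settlement: S_e = q·B·(1−ν²)/E_s · I_f.
S_e = 121 × 4.9 × (1 − 0.28²) / 19000 × 1.07
    = 121 × 4.9 × 0.9216 / 19000 × 1.07
    = 0.03077 m = 30.77 mm

S_e ≈ 30.8 mm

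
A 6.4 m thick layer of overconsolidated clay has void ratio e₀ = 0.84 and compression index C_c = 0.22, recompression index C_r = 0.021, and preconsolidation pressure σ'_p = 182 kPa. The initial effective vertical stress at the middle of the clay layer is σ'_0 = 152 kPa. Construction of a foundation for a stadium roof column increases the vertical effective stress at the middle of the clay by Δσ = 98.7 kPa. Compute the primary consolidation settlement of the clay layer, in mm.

S_c ≈ 112 mm

Final effective stress: σ'_f = 152 + 98.7 = 250.7 kPa.
σ'_f = 250.7 > σ'_p = 182 kPa, so the stress path crosses the preconsolidation pressure — recompression up to σ'_p, then virgin compression beyond:
S_c = H/(1+e₀)·[C_r·log₁₀(σ'_p/σ'_0) + C_c·log₁₀(σ'_f/σ'_p)]
    = 6.4/1.84 × [0.021×log₁₀(182/152) + 0.22×log₁₀(250.7/182)]
    = 3.4783 × [0.0016428 + 0.030598] = 0.1121 m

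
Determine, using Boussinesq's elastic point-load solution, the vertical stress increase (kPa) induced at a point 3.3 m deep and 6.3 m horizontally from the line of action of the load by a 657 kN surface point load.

Δσ_z ≈ 0.62 kPa

Boussinesq vertical stress below a point load on an elastic half-space:
Δσ_z = 3P/(2πz²) · [1 + (r/z)²]^(−5/2)
r/z = 6.3/3.3 = 1.9091; [1+(r/z)²]^(−5/2) = 0.021509.
Δσ_z = 3×657/(2π×3.3²) × 0.021509 = 28.806 × 0.021509 = 0.6196 kPa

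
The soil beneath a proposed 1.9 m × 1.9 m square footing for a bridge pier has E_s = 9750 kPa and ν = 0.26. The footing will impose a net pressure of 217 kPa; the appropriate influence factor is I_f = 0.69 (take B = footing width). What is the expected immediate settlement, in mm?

S_e ≈ 27.2 mm

Immediate (elastic) settlement: S_e = q·B·(1−ν²)/E_s · I_f.
S_e = 217 × 1.9 × (1 − 0.26²) / 9750 × 0.69
    = 217 × 1.9 × 0.9324 / 9750 × 0.69
    = 0.02721 m = 27.21 mm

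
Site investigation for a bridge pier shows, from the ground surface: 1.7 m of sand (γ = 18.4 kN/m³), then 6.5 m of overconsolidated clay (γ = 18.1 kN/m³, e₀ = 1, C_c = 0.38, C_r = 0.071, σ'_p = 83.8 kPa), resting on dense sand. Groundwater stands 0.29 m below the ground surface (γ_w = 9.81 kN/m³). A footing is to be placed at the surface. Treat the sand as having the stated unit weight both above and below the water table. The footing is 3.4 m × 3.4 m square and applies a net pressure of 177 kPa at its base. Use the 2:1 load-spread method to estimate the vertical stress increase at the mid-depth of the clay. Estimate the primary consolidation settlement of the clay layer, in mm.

S_c ≈ 50.9 mm

Mid-depth of clay below the ground surface: z = 1.7 + 6.5/2 = 4.95 m.
Total vertical stress at mid-clay: σ_v = 18.4×1.7 + 18.1×3.25 = 90.105 kPa.
Pore pressure: u = 9.81×(4.95 − 0.29) = 45.715 kPa.
Initial effective stress: σ'_0 = σ_v − u = 90.105 − 45.715 = 44.39 kPa.
Stress increase at mid-clay by the 2:1 spreading method:
Δσ = qBL/((B+z)(L+z)) = 177×3.4×3.4/((3.4+4.95)(3.4+4.95)) = 29.347 kPa
Final effective stress: σ'_f = 44.39 + 29.347 = 73.737 kPa.
σ'_f = 73.737 ≤ σ'_p = 83.8 kPa, so the clay remains overconsolidated and only the recompression index applies:
S_c = C_r·H/(1+e₀)·log₁₀(σ'_f/σ'_0) = 0.071×6.5/2×log₁₀(73.737/44.39)
    = 0.23075 × 0.2204 = 0.05086 m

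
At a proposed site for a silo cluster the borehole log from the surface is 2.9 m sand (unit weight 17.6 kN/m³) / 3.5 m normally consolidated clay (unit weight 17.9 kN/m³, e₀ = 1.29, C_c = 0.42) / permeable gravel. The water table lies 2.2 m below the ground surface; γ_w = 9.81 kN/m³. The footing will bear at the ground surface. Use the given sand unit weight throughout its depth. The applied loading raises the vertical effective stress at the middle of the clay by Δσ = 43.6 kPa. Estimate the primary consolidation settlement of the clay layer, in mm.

S_c ≈ 156 mm

Mid-depth of clay below the ground surface: z = 2.9 + 3.5/2 = 4.65 m.
Total vertical stress at mid-clay: σ_v = 17.6×2.9 + 17.9×1.75 = 82.365 kPa.
Pore pressure: u = 9.81×(4.65 − 2.2) = 24.035 kPa.
Initial effective stress: σ'_0 = σ_v − u = 82.365 − 24.035 = 58.33 kPa.
Final effective stress: σ'_f = σ'_0 + Δσ = 58.33 + 43.6 = 101.93 kPa.
Normally consolidated clay, so the full stress increment lies on the virgin compression line:
S_c = C_c·H/(1+e₀)·log₁₀(σ'_f/σ'_0) = 0.42×3.5/(1+1.29)×log₁₀(101.93/58.33)
    = 0.64192 × 0.24241 = 0.1556 m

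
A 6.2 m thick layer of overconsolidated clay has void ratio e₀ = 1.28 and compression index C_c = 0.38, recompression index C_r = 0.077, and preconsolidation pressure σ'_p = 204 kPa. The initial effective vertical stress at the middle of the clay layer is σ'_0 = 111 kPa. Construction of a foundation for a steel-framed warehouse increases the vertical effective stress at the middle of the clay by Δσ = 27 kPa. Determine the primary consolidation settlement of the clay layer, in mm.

Final effective stress: σ'_f = 111 + 27 = 138 kPa.
σ'_f = 138 ≤ σ'_p = 204 kPa, so the clay remains overconsolidated and only the recompression index applies:
S_c = C_r·H/(1+e₀)·log₁₀(σ'_f/σ'_0) = 0.077×6.2/2.28×log₁₀(138/111)
    = 0.20939 × 0.094556 = 0.0198 m

S_c ≈ 19.8 mm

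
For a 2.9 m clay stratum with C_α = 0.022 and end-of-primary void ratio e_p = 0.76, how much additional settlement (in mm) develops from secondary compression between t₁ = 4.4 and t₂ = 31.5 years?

Secondary compression: S_s = C_α·H/(1+e_p)·log₁₀(t₂/t₁)
S_s = 0.022×2.9/(1+0.76)×log₁₀(31.5/4.4)
    = 0.03625 × 0.8549 = 0.03099 m

S_s ≈ 31 mm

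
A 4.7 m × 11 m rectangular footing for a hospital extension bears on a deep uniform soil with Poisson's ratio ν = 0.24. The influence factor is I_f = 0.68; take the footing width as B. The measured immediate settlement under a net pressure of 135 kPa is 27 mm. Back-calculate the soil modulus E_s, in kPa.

E_s ≈ 15100 kPa

S_e = q·B·(1−ν²)/E_s · I_f  ⇒  E_s = q·B·(1−ν²)·I_f / S_e.
E_s = 135 × 4.7 × 0.9424 × 0.68 / 0.027 = 15060 kPa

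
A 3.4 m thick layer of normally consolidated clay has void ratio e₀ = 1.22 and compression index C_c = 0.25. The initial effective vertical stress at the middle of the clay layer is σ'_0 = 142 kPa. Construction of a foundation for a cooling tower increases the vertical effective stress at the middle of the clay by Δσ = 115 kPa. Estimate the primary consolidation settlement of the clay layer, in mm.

Final effective stress: σ'_f = σ'_0 + Δσ = 142 + 115 = 257 kPa.
Normally consolidated clay, so the full stress increment lies on the virgin compression line:
S_c = C_c·H/(1+e₀)·log₁₀(σ'_f/σ'_0) = 0.25×3.4/(1+1.22)×log₁₀(257/142)
    = 0.38288 × 0.25764 = 0.09865 m

S_c ≈ 98.6 mm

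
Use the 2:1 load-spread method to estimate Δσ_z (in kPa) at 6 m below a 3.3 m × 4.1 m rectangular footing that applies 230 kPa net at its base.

Δσ_z ≈ 33.1 kPa

By the 2:1 method the load spreads at 1 horizontal : 2 vertical, so at depth z the loaded area has grown by z in each plan dimension:
Δσ = qBL/((B+z)(L+z)) = 230×3.3×4.1/((3.3+6)(4.1+6)) = 33.13 kPa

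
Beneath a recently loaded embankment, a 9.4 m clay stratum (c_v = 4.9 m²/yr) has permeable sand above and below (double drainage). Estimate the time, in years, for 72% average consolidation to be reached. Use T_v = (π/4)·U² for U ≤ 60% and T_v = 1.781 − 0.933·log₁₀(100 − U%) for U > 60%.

t ≈ 1.94 years

Drainage path length: H_d = H/2 = 4.7 m (double drainage).
U > 60%: T_v = 1.781 − 0.933·log₁₀(100 − 72) = 0.4308.
t = T_v·H_d²/c_v = 0.4308×4.7²/4.9 = 1.942 years.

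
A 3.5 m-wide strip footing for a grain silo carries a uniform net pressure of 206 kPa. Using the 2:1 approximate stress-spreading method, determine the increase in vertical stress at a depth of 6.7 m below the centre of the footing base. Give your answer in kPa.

By the 2:1 method the load spreads at 1 horizontal : 2 vertical, so at depth z the loaded area has grown by z in each plan dimension:
Δσ = qB/(B+z) = 206×3.5/(3.5+6.7) = 70.686 kPa

Δσ_z ≈ 70.7 kPa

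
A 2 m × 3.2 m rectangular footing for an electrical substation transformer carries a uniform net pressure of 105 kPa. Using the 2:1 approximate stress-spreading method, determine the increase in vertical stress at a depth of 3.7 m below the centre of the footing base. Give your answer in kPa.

By the 2:1 method the load spreads at 1 horizontal : 2 vertical, so at depth z the loaded area has grown by z in each plan dimension:
Δσ = qBL/((B+z)(L+z)) = 105×2×3.2/((2+3.7)(3.2+3.7)) = 17.086 kPa

Δσ_z ≈ 17.1 kPa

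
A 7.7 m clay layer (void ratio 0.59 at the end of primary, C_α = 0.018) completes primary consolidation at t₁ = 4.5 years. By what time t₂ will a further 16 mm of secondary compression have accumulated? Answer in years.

t₂ ≈ 6.87 years

S_s = C_α·H/(1+e_p)·log₁₀(t₂/t₁) ⇒ log₁₀(t₂/t₁) = S_s·(1+e_p)/(C_α·H).
log₁₀(t₂/t₁) = 0.016 × (1+0.59) / (0.018×7.7) = 0.1835
t₂ = t₁ × 10^0.1835 = 4.5 × 1.526 = 6.867 years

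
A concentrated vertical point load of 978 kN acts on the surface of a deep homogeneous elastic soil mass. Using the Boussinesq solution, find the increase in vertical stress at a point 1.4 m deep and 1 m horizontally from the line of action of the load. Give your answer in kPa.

Δσ_z ≈ 85 kPa

Boussinesq vertical stress below a point load on an elastic half-space:
Δσ_z = 3P/(2πz²) · [1 + (r/z)²]^(−5/2)
r/z = 1/1.4 = 0.71429; [1+(r/z)²]^(−5/2) = 0.35679.
Δσ_z = 3×978/(2π×1.4²) × 0.35679 = 238.25 × 0.35679 = 85.01 kPa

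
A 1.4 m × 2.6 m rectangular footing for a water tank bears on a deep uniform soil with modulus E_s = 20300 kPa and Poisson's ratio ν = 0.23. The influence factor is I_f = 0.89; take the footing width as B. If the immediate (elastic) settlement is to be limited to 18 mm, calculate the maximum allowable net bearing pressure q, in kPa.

q ≈ 310 kPa

S_e = q·B·(1−ν²)/E_s · I_f  ⇒  q = S_e·E_s / (B·(1−ν²)·I_f).
q = 0.018 × 20300 / (1.4 × 0.9471 × 0.89) = 309.6 kPa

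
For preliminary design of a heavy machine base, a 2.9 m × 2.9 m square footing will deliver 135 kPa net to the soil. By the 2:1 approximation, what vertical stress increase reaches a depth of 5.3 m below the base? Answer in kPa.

By the 2:1 method the load spreads at 1 horizontal : 2 vertical, so at depth z the loaded area has grown by z in each plan dimension:
Δσ = qBL/((B+z)(L+z)) = 135×2.9×2.9/((2.9+5.3)(2.9+5.3)) = 16.885 kPa

Δσ_z ≈ 16.9 kPa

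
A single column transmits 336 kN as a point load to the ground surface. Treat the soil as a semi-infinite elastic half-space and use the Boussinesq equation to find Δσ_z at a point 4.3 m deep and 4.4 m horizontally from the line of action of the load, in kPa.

Boussinesq vertical stress below a point load on an elastic half-space:
Δσ_z = 3P/(2πz²) · [1 + (r/z)²]^(−5/2)
r/z = 4.4/4.3 = 1.0233; [1+(r/z)²]^(−5/2) = 0.16679.
Δσ_z = 3×336/(2π×4.3²) × 0.16679 = 8.6765 × 0.16679 = 1.447 kPa

Δσ_z ≈ 1.45 kPa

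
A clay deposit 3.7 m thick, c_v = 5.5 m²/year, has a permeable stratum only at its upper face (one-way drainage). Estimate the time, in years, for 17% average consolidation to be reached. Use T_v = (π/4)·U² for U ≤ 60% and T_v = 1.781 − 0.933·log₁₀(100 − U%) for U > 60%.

Drainage path length: H_d = H = 3.7 m (single drainage).
U ≤ 60%: T_v = (π/4)·U² = (π/4)×0.17² = 0.022698.
t = T_v·H_d²/c_v = 0.022698×3.7²/5.5 = 0.0565 years.

t ≈ 0.0565 years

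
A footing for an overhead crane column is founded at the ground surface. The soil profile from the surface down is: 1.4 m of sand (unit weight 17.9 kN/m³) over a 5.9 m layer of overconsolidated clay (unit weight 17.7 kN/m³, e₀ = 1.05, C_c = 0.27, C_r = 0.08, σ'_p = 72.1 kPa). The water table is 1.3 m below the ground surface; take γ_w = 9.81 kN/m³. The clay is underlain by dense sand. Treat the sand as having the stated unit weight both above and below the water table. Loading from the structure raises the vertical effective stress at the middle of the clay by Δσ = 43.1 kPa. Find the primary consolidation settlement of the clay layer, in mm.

S_c ≈ 119 mm

Mid-depth of clay below the ground surface: z = 1.4 + 5.9/2 = 4.35 m.
Total vertical stress at mid-clay: σ_v = 17.9×1.4 + 17.7×2.95 = 77.275 kPa.
Pore pressure: u = 9.81×(4.35 − 1.3) = 29.921 kPa.
Initial effective stress: σ'_0 = σ_v − u = 77.275 − 29.921 = 47.354 kPa.
Final effective stress: σ'_f = 47.354 + 43.1 = 90.454 kPa.
σ'_f = 90.454 > σ'_p = 72.1 kPa, so the stress path crosses the preconsolidation pressure — recompression up to σ'_p, then virgin compression beyond:
S_c = H/(1+e₀)·[C_r·log₁₀(σ'_p/σ'_0) + C_c·log₁₀(σ'_f/σ'_p)]
    = 5.9/2.05 × [0.08×log₁₀(72.1/47.354) + 0.27×log₁₀(90.454/72.1)]
    = 2.878 × [0.014606 + 0.026593] = 0.1186 m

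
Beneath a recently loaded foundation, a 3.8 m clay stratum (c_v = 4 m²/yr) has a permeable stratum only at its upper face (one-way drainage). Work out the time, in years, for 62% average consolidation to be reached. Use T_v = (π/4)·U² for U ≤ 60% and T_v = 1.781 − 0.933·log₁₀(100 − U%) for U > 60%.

Drainage path length: H_d = H = 3.8 m (single drainage).
U > 60%: T_v = 1.781 − 0.933·log₁₀(100 − 62) = 0.30706.
t = T_v·H_d²/c_v = 0.30706×3.8²/4 = 1.108 years.

t ≈ 1.11 years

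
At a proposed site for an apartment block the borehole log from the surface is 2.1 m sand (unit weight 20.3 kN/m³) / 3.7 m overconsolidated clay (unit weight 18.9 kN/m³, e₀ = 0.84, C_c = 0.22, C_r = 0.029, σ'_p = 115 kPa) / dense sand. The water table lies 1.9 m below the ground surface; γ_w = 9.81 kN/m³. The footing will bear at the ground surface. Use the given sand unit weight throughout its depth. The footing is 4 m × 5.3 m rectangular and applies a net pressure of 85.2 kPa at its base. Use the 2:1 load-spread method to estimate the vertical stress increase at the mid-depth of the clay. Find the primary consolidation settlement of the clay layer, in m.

S_c ≈ 0.00901 m

Mid-depth of clay below the ground surface: z = 2.1 + 3.7/2 = 3.95 m.
Total vertical stress at mid-clay: σ_v = 20.3×2.1 + 18.9×1.85 = 77.595 kPa.
Pore pressure: u = 9.81×(3.95 − 1.9) = 20.11 kPa.
Initial effective stress: σ'_0 = σ_v − u = 77.595 − 20.11 = 57.485 kPa.
Stress increase at mid-clay by the 2:1 spreading method:
Δσ = qBL/((B+z)(L+z)) = 85.2×4×5.3/((4+3.95)(5.3+3.95)) = 24.562 kPa
Final effective stress: σ'_f = 57.485 + 24.562 = 82.047 kPa.
σ'_f = 82.047 ≤ σ'_p = 115 kPa, so the clay remains overconsolidated and only the recompression index applies:
S_c = C_r·H/(1+e₀)·log₁₀(σ'_f/σ'_0) = 0.029×3.7/1.84×log₁₀(82.047/57.485)
    = 0.058316 × 0.15451 = 0.00901 m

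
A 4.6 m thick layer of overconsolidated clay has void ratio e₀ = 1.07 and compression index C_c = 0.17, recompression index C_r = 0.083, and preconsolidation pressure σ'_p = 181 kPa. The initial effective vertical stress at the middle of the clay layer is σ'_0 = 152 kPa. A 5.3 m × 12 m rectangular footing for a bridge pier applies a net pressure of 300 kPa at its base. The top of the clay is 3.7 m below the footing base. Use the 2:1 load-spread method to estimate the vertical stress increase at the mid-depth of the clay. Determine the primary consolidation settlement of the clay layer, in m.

S_c ≈ 0.0642 m

Mid-depth of clay below the footing base: z = 3.7 + 4.6/2 = 6 m.
Stress increase at mid-clay by the 2:1 spreading method:
Δσ = qBL/((B+z)(L+z)) = 300×5.3×12/((5.3+6)(12+6)) = 93.805 kPa
Final effective stress: σ'_f = 152 + 93.805 = 245.81 kPa.
σ'_f = 245.81 > σ'_p = 181 kPa, so the stress path crosses the preconsolidation pressure — recompression up to σ'_p, then virgin compression beyond:
S_c = H/(1+e₀)·[C_r·log₁₀(σ'_p/σ'_0) + C_c·log₁₀(σ'_f/σ'_p)]
    = 4.6/2.07 × [0.083×log₁₀(181/152) + 0.17×log₁₀(245.81/181)]
    = 2.2222 × [0.0062943 + 0.022597] = 0.0642 m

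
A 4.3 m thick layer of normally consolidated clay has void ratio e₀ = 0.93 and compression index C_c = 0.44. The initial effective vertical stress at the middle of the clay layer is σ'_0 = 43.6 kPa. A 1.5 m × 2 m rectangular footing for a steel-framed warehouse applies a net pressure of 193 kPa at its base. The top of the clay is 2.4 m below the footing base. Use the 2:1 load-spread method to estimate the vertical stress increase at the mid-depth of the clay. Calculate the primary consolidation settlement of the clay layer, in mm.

Mid-depth of clay below the footing base: z = 2.4 + 4.3/2 = 4.55 m.
Stress increase at mid-clay by the 2:1 spreading method:
Δσ = qBL/((B+z)(L+z)) = 193×1.5×2/((1.5+4.55)(2+4.55)) = 14.611 kPa
Final effective stress: σ'_f = σ'_0 + Δσ = 43.6 + 14.611 = 58.211 kPa.
Normally consolidated clay, so the full stress increment lies on the virgin compression line:
S_c = C_c·H/(1+e₀)·log₁₀(σ'_f/σ'_0) = 0.44×4.3/(1+0.93)×log₁₀(58.211/43.6)
    = 0.98031 × 0.12552 = 0.123 m

S_c ≈ 123 mm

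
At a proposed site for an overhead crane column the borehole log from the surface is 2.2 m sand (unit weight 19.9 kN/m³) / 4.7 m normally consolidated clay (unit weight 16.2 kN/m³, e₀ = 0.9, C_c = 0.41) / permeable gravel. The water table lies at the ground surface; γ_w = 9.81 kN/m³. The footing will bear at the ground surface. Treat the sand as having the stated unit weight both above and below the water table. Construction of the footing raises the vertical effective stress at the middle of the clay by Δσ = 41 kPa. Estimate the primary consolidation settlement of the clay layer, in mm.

S_c ≈ 327 mm

Mid-depth of clay below the ground surface: z = 2.2 + 4.7/2 = 4.55 m.
Total vertical stress at mid-clay: σ_v = 19.9×2.2 + 16.2×2.35 = 81.85 kPa.
Pore pressure: u = 9.81×(4.55 − 0) = 44.636 kPa.
Initial effective stress: σ'_0 = σ_v − u = 81.85 − 44.636 = 37.214 kPa.
Final effective stress: σ'_f = σ'_0 + Δσ = 37.214 + 41 = 78.214 kPa.
Normally consolidated clay, so the full stress increment lies on the virgin compression line:
S_c = C_c·H/(1+e₀)·log₁₀(σ'_f/σ'_0) = 0.41×4.7/(1+0.9)×log₁₀(78.214/37.214)
    = 1.0142 × 0.32258 = 0.3272 m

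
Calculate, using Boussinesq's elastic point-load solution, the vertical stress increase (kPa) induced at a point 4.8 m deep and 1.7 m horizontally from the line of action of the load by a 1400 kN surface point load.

Boussinesq vertical stress below a point load on an elastic half-space:
Δσ_z = 3P/(2πz²) · [1 + (r/z)²]^(−5/2)
r/z = 1.7/4.8 = 0.35417; [1+(r/z)²]^(−5/2) = 0.74422.
Δσ_z = 3×1400/(2π×4.8²) × 0.74422 = 29.013 × 0.74422 = 21.59 kPa

Δσ_z ≈ 21.6 kPa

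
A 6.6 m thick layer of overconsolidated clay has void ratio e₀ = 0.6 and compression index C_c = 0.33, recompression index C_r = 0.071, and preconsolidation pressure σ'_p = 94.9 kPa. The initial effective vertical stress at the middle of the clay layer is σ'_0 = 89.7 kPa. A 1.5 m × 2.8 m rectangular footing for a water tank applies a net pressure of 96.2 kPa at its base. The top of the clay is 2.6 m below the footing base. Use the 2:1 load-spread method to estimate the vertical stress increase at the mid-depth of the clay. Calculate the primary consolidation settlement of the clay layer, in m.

S_c ≈ 0.0138 m

Mid-depth of clay below the footing base: z = 2.6 + 6.6/2 = 5.9 m.
Stress increase at mid-clay by the 2:1 spreading method:
Δσ = qBL/((B+z)(L+z)) = 96.2×1.5×2.8/((1.5+5.9)(2.8+5.9)) = 6.2759 kPa
Final effective stress: σ'_f = 89.7 + 6.2759 = 95.976 kPa.
σ'_f = 95.976 > σ'_p = 94.9 kPa, so the stress path crosses the preconsolidation pressure — recompression up to σ'_p, then virgin compression beyond:
S_c = H/(1+e₀)·[C_r·log₁₀(σ'_p/σ'_0) + C_c·log₁₀(σ'_f/σ'_p)]
    = 6.6/1.6 × [0.071×log₁₀(94.9/89.7) + 0.33×log₁₀(95.976/94.9)]
    = 4.125 × [0.0017376 + 0.0016158] = 0.01383 m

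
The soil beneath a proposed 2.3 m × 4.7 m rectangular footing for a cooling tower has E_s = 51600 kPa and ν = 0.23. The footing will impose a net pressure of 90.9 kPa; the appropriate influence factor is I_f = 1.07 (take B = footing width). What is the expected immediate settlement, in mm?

Immediate (elastic) settlement: S_e = q·B·(1−ν²)/E_s · I_f.
S_e = 90.9 × 2.3 × (1 − 0.23²) / 51600 × 1.07
    = 90.9 × 2.3 × 0.9471 / 51600 × 1.07
    = 0.004106 m = 4.106 mm

S_e ≈ 4.11 mm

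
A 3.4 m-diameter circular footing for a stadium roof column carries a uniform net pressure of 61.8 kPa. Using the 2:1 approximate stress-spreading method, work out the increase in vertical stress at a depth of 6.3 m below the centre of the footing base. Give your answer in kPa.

Δσ_z ≈ 7.59 kPa

By the 2:1 method the load spreads at 1 horizontal : 2 vertical, so at depth z the loaded area has grown by z in each plan dimension:
Δσ ≈ qD²/(D+z)² = 61.8×3.4²/(3.4+6.3)² = 7.5928 kPa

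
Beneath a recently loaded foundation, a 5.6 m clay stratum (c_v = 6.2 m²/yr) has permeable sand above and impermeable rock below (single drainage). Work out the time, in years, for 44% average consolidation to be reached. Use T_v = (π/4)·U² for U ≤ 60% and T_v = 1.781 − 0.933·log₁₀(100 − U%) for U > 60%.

Drainage path length: H_d = H = 5.6 m (single drainage).
U ≤ 60%: T_v = (π/4)·U² = (π/4)×0.44² = 0.15205.
t = T_v·H_d²/c_v = 0.15205×5.6²/6.2 = 0.7691 years.

t ≈ 0.769 years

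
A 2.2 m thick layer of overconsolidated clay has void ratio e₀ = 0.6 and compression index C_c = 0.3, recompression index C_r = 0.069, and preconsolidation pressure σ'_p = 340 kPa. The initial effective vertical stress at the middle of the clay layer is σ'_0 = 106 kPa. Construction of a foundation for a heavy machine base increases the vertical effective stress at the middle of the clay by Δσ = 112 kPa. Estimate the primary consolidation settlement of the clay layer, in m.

Final effective stress: σ'_f = 106 + 112 = 218 kPa.
σ'_f = 218 ≤ σ'_p = 340 kPa, so the clay remains overconsolidated and only the recompression index applies:
S_c = C_r·H/(1+e₀)·log₁₀(σ'_f/σ'_0) = 0.069×2.2/1.6×log₁₀(218/106)
    = 0.094875 × 0.31315 = 0.02971 m

S_c ≈ 0.0297 m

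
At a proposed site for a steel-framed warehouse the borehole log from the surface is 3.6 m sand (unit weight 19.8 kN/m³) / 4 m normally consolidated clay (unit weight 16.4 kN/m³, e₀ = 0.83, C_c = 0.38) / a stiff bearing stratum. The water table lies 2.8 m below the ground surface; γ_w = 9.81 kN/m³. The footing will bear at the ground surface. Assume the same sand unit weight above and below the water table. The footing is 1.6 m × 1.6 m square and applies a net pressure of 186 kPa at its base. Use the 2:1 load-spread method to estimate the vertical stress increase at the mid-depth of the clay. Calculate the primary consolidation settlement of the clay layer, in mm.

S_c ≈ 40.8 mm

Mid-depth of clay below the ground surface: z = 3.6 + 4/2 = 5.6 m.
Total vertical stress at mid-clay: σ_v = 19.8×3.6 + 16.4×2 = 104.08 kPa.
Pore pressure: u = 9.81×(5.6 − 2.8) = 27.468 kPa.
Initial effective stress: σ'_0 = σ_v − u = 104.08 − 27.468 = 76.612 kPa.
Stress increase at mid-clay by the 2:1 spreading method:
Δσ = qBL/((B+z)(L+z)) = 186×1.6×1.6/((1.6+5.6)(1.6+5.6)) = 9.1852 kPa
Final effective stress: σ'_f = σ'_0 + Δσ = 76.612 + 9.1852 = 85.797 kPa.
Normally consolidated clay, so the full stress increment lies on the virgin compression line:
S_c = C_c·H/(1+e₀)·log₁₀(σ'_f/σ'_0) = 0.38×4/(1+0.83)×log₁₀(85.797/76.612)
    = 0.8306 × 0.049175 = 0.04084 m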